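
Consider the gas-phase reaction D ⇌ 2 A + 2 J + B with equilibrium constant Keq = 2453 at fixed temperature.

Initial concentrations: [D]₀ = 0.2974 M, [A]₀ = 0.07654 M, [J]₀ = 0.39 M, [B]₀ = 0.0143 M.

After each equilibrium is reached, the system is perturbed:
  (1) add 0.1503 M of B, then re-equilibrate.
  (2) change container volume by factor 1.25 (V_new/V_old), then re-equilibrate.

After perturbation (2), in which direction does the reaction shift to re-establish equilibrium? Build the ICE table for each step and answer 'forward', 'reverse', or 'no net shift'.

Q₀ = 4.2845e-05 vs Keq = 2453 ⇒ Q<K, forward
Step 1:
                    D           A           J           B
  I            0.2974     0.07654        0.39      0.0143
  C           -0.2973      0.5947      0.5947      0.2973
  E        5.5501e-05      0.6712      0.9847      0.3116
  solve Keq expr → x = 0.2973; check Q = 2453
Then add 0.1503 M of B.
Step 2:
                    D           A           J           B
  I        5.5501e-05      0.6712      0.9847      0.4619
  C        2.6740e-05 -5.3481e-05 -5.3481e-05 -2.6740e-05
  E        8.2241e-05      0.6712      0.9846      0.4619
  solve Keq expr → x = -2.6740e-05; check Q = 2453
Then change container volume by factor 1.25 (V_new/V_old).
Step 3:
                    D           A           J           B
  I        6.5793e-05      0.5369      0.7877      0.3695
  C       -3.8828e-05  7.7657e-05  7.7657e-05  3.8828e-05
  E        2.6965e-05       0.537      0.7878      0.3696
  solve Keq expr → x = 3.8828e-05; check Q = 2453

Direction: forward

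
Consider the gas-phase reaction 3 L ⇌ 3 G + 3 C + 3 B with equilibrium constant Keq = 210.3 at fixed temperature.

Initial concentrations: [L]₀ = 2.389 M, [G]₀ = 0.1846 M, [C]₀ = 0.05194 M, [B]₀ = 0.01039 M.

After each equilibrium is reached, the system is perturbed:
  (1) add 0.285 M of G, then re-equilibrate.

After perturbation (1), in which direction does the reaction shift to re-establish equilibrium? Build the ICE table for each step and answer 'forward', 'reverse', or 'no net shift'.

Q₀ = 7.2510e-14 vs Keq = 210.3 ⇒ Q<K, forward
Step 1:
                   L          G          C          B
  I            2.389     0.1846    0.05194    0.01039
  C           -1.596      1.596      1.596      1.596
  E           0.7929      1.781      1.648      1.607
  solve Keq expr → x = 0.532; check Q = 210.3
Then add 0.285 M of G.
Step 2:
                   L          G          C          B
  I           0.7929      2.066      1.648      1.607
  C          0.05013   -0.05013   -0.05013   -0.05013
  E            0.843      2.016      1.598      1.556
  solve Keq expr → x = -0.01671; check Q = 210.3

Direction: reverse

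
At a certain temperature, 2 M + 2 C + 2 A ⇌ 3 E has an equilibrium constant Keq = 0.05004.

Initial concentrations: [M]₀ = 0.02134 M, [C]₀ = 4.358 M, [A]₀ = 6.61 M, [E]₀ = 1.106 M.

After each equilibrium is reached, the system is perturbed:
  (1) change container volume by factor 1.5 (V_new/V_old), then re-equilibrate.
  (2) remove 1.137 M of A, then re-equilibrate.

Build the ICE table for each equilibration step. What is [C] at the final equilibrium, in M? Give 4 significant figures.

[C]_eq = 3.051 M

Q₀ = 3.58 vs Keq = 0.05004 ⇒ Q>K, reverse
Step 1:
                    M           C           A           E
  I           0.02134       4.358        6.61       1.106
  C            0.1133      0.1133      0.1133       -0.17
  E            0.1347       4.471       6.723       0.936
  solve Keq expr → x = -0.05666; check Q = 0.05004
Then change container volume by factor 1.5 (V_new/V_old).
Step 2:
                    M           C           A           E
  I           0.08977       2.981       4.482       0.624
  C           0.04543     0.04543     0.04543    -0.06815
  E            0.1352       3.026       4.528      0.5559
  solve Keq expr → x = -0.02272; check Q = 0.05004
Then remove 1.137 M of A.
Step 3:
                    M           C           A           E
  I            0.1352       3.026       3.391      0.5559
  C           0.02493     0.02493     0.02493    -0.03739
  E            0.1601       3.051       3.416      0.5185
  solve Keq expr → x = -0.01246; check Q = 0.05004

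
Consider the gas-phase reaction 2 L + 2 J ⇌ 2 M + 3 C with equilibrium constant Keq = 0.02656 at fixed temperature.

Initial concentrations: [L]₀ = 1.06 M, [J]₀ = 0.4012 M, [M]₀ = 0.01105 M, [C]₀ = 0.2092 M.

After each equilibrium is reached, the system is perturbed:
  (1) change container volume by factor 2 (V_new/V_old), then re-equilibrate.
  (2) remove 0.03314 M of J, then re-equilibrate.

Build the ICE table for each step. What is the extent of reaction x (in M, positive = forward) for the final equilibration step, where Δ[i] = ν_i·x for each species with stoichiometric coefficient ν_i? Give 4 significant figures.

x = -0.004442 M

Q₀ = 6.1812e-06 vs Keq = 0.02656 ⇒ Q<K, forward
Step 1:
                   L          J          M          C
  init          1.06     0.4012    0.01105     0.2092
  Δ          -0.1373    -0.1373     0.1373      0.206
  eq          0.9227     0.2639     0.1484     0.4152
  solve Keq expr → x = 0.06865; check Q = 0.02656
Then change container volume by factor 2 (V_new/V_old).
Step 2:
                   L          J          M          C
  init        0.4613     0.1319    0.07418     0.2076
  Δ         -0.01045   -0.01045    0.01045    0.01568
  eq          0.4509     0.1215    0.08463     0.2233
  solve Keq expr → x = 0.005227; check Q = 0.02656
Then remove 0.03314 M of J.
Step 3:
                   L          J          M          C
  init        0.4509    0.08835    0.08463     0.2233
  Δ         0.008883   0.008883  -0.008883   -0.01332
  eq          0.4598    0.09724    0.07575     0.2099
  solve Keq expr → x = -0.004442; check Q = 0.02656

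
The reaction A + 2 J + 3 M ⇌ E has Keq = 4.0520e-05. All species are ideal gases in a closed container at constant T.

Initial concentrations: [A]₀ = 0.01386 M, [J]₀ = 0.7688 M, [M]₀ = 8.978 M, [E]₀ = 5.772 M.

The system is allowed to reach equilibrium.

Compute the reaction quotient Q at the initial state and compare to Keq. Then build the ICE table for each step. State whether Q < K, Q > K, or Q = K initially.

Q₀ = 0.9736 vs Keq = 4.0520e-05 ⇒ Q>K, reverse
Step 1:
                   A          J          M          E
  Initial    0.01386     0.7688      8.978      5.772
  Change       1.779      3.559      5.338     -1.779
  Equil        1.793      4.328      14.32      3.993
  solve Keq expr → x = -1.779; check Q = 4.0520e-05

Q₀ = 0.9736; Q > K (proceeds reverse)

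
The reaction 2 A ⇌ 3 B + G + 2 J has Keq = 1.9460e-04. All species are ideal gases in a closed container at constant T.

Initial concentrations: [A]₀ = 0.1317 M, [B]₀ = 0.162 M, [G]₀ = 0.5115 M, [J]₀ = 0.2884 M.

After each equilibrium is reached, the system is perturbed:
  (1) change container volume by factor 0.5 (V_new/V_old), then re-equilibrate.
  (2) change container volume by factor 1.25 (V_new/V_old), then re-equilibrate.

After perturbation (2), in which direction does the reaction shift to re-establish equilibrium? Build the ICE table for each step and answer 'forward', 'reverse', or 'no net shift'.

Direction: forward

Q₀ = 0.01043 vs Keq = 1.9460e-04 ⇒ Q>K, reverse
Step 1:
                   A          B          G          J
  Initial     0.1317      0.162     0.5115     0.2884
  Change     0.06319   -0.09479    -0.0316   -0.06319
  Equil       0.1949    0.06721     0.4799     0.2252
  solve Keq expr → x = -0.0316; check Q = 1.9460e-04
Then change container volume by factor 0.5 (V_new/V_old).
Step 2:
                   A          B          G          J
  Initial     0.3898     0.1344     0.9598     0.4504
  Change     0.04786   -0.07179   -0.02393   -0.04786
  Equil       0.4376    0.06264     0.9359     0.4026
  solve Keq expr → x = -0.02393; check Q = 1.9460e-04
Then change container volume by factor 1.25 (V_new/V_old).
Step 3:
                   A          B          G          J
  Initial     0.3501    0.05011     0.7487      0.322
  Change   -0.009771    0.01466   0.004885   0.009771
  Equil       0.3403    0.06477     0.7536     0.3318
  solve Keq expr → x = 0.004885; check Q = 1.9460e-04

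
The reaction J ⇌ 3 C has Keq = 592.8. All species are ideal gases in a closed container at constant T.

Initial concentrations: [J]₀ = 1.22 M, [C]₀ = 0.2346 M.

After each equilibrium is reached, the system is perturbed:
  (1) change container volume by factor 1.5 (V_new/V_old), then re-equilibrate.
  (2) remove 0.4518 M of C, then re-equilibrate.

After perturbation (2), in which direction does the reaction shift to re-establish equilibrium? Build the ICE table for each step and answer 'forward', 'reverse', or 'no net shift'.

Q₀ = 0.01058 vs Keq = 592.8 ⇒ Q<K, forward
Step 1:
                  J         C
  Initial      1.22    0.2346
  Change     -1.138     3.414
  Equil     0.08195     3.649
  solve Keq expr → x = 1.138; check Q = 592.8
Then change container volume by factor 1.5 (V_new/V_old).
Step 2:
                  J         C
  Initial   0.05463     2.433
  Change   -0.02777   0.08331
  Equil     0.02686     2.516
  solve Keq expr → x = 0.02777; check Q = 592.8
Then remove 0.4518 M of C.
Step 3:
                  J         C
  Initial   0.02686     2.064
  Change   -0.01129   0.03386
  Equil     0.01558     2.098
  solve Keq expr → x = 0.01129; check Q = 592.8

Direction: forward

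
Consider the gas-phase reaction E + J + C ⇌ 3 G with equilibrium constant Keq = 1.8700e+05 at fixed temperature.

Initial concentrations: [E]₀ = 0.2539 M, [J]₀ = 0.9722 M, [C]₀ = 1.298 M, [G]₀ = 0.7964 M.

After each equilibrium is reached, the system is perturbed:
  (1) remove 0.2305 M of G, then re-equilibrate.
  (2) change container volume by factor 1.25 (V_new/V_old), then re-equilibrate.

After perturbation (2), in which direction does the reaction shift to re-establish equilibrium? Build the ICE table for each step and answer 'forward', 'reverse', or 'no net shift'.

Direction: no net shift

Q₀ = 1.577 vs Keq = 1.8700e+05 ⇒ Q<K, forward
Step 1:
                    E           J           C           G
  init         0.2539      0.9722       1.298      0.7964
  Δ           -0.2539     -0.2539     -0.2539      0.7616
  eq       2.6965e-05      0.7183       1.044       1.558
  solve Keq expr → x = 0.2539; check Q = 1.8700e+05
Then remove 0.2305 M of G.
Step 2:
                    E           J           C           G
  init     2.6965e-05      0.7183       1.044       1.328
  Δ       -1.0283e-05 -1.0283e-05 -1.0283e-05  3.0849e-05
  eq       1.6682e-05      0.7183       1.044       1.328
  solve Keq expr → x = 1.0283e-05; check Q = 1.8700e+05
Then change container volume by factor 1.25 (V_new/V_old).
Step 3:
                    E           J           C           G
  init     1.3346e-05      0.5747      0.8353       1.062
  Δ                 0           0           0           0
  eq       1.3346e-05      0.5747      0.8353       1.062
  solve Keq expr → x = 0; check Q = 1.8700e+05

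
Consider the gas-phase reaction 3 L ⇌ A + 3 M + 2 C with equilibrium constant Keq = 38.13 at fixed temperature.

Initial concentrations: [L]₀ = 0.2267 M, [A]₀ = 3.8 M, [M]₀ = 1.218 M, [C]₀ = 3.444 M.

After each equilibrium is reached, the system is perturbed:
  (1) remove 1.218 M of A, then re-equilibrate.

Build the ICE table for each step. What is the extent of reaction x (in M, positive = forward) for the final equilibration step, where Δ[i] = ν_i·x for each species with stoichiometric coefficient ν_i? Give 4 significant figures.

x = 0.01529 M

Q₀ = 6990 vs Keq = 38.13 ⇒ Q>K, reverse
Step 1:
                    L           A           M           C
  init         0.2267         3.8       1.218       3.444
  Δ            0.4867     -0.1622     -0.4867     -0.3245
  eq           0.7134       3.638      0.7313        3.12
  solve Keq expr → x = -0.1622; check Q = 38.13
Then remove 1.218 M of A.
Step 2:
                    L           A           M           C
  init         0.7134        2.42      0.7313        3.12
  Δ          -0.04587     0.01529     0.04587     0.03058
  eq           0.6675       2.435      0.7772        3.15
  solve Keq expr → x = 0.01529; check Q = 38.13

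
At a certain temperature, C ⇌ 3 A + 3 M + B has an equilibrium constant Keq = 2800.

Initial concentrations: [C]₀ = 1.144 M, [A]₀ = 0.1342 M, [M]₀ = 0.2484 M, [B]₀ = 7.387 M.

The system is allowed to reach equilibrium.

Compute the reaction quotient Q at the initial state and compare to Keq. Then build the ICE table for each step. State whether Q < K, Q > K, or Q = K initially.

Q₀ = 2.3920e-04; Q < K (proceeds forward)

Q₀ = 2.3920e-04 vs Keq = 2800 ⇒ Q<K, forward
Step 1:
                  C         A         M         B
  Initial     1.144    0.1342    0.2484     7.387
  Change    -0.7061     2.118     2.118    0.7061
  Equil      0.4379     2.252     2.367     8.093
  solve Keq expr → x = 0.7061; check Q = 2800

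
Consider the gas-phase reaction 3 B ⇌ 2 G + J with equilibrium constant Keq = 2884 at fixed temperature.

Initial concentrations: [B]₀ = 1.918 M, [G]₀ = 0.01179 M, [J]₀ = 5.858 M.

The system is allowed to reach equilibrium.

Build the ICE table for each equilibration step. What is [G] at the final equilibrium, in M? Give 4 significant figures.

Q₀ = 1.1541e-04 vs Keq = 2884 ⇒ Q<K, forward
Step 1:
                   B          G          J
  I            1.918    0.01179      5.858
  C           -1.771      1.181     0.5903
  E            0.147      1.192      6.448
  solve Keq expr → x = 0.5903; check Q = 2884

[G]_eq = 1.192 M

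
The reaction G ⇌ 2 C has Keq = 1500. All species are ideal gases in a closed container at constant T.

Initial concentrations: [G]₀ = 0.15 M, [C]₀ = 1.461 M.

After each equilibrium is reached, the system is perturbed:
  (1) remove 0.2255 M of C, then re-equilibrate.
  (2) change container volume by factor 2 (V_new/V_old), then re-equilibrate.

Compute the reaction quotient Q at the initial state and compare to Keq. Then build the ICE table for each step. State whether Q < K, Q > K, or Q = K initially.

Q₀ = 14.23 vs Keq = 1500 ⇒ Q<K, forward
Step 1:
                    G           C
  init           0.15       1.461
  Δ           -0.1479      0.2959
  eq         0.002058       1.757
  solve Keq expr → x = 0.1479; check Q = 1500
Then remove 0.2255 M of C.
Step 2:
                    G           C
  init       0.002058       1.531
  Δ       -4.9233e-04  9.8465e-04
  eq         0.001565       1.532
  solve Keq expr → x = 4.9233e-04; check Q = 1500
Then change container volume by factor 2 (V_new/V_old).
Step 3:
                    G           C
  init     7.8272e-04      0.7662
  Δ       -3.9056e-04  7.8112e-04
  eq       3.9216e-04       0.767
  solve Keq expr → x = 3.9056e-04; check Q = 1500

Q₀ = 14.23; Q < K (proceeds forward)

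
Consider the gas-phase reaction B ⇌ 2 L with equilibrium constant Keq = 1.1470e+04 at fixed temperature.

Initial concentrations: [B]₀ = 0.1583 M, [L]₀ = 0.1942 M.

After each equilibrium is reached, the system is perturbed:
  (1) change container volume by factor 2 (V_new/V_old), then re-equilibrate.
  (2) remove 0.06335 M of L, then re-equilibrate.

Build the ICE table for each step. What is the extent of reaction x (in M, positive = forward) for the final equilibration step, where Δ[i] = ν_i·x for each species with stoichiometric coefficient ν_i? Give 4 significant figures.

Q₀ = 0.2382 vs Keq = 1.1470e+04 ⇒ Q<K, forward
Step 1:
                  B         L
  Initial    0.1583    0.1942
  Change    -0.1583    0.3166
  Equil   2.2744e-05    0.5108
  solve Keq expr → x = 0.1583; check Q = 1.1470e+04
Then change container volume by factor 2 (V_new/V_old).
Step 2:
                  B         L
  Initial 1.1372e-05    0.2554
  Change  -5.6854e-06 1.1371e-05
  Equil   5.6864e-06    0.2554
  solve Keq expr → x = 5.6854e-06; check Q = 1.1470e+04
Then remove 0.06335 M of L.
Step 3:
                  B         L
  Initial 5.6864e-06     0.192
  Change  -2.4710e-06 4.9420e-06
  Equil   3.2154e-06     0.192
  solve Keq expr → x = 2.4710e-06; check Q = 1.1470e+04

x = 2.4710e-06 M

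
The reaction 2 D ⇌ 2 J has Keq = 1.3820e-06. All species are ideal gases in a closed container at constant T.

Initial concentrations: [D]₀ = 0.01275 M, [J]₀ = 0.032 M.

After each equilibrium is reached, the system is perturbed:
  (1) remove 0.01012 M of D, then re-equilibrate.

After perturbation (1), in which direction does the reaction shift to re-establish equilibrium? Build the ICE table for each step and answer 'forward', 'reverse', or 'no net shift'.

Direction: reverse

Q₀ = 6.299 vs Keq = 1.3820e-06 ⇒ Q>K, reverse
Step 1:
                    D           J
  Initial     0.01275       0.032
  Change      0.03195    -0.03195
  Equil        0.0447  5.2546e-05
  solve Keq expr → x = -0.01597; check Q = 1.3820e-06
Then remove 0.01012 M of D.
Step 2:
                    D           J
  Initial     0.03458  5.2546e-05
  Change   1.1883e-05 -1.1883e-05
  Equil       0.03459  4.0663e-05
  solve Keq expr → x = -5.9415e-06; check Q = 1.3820e-06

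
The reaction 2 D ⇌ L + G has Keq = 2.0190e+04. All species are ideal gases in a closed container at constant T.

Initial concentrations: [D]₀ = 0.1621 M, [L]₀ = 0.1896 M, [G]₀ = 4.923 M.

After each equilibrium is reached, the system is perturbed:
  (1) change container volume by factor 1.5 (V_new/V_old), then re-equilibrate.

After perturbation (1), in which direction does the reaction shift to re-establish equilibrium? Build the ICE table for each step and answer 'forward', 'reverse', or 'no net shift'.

Q₀ = 35.52 vs Keq = 2.0190e+04 ⇒ Q<K, forward
Step 1:
                   D          L          G
  Initial     0.1621     0.1896      4.923
  Change      -0.154    0.07699    0.07699
  Equil     0.008125     0.2666          5
  solve Keq expr → x = 0.07699; check Q = 2.0190e+04
Then change container volume by factor 1.5 (V_new/V_old).
Step 2:
                   D          L          G
  Initial   0.005417     0.1777      3.333
  Change           0          0          0
  Equil     0.005417     0.1777      3.333
  solve Keq expr → x = 0; check Q = 2.0190e+04

Direction: no net shift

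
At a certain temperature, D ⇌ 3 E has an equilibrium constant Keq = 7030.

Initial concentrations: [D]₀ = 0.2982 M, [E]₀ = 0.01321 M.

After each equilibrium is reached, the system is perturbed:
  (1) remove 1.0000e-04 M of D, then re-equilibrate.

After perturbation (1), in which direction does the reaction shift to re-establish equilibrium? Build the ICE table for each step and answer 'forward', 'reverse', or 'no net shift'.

Direction: reverse

Q₀ = 7.7304e-06 vs Keq = 7030 ⇒ Q<K, forward
Step 1:
                    D           E
  init         0.2982     0.01321
  Δ           -0.2981      0.8943
  eq       1.0631e-04      0.9075
  solve Keq expr → x = 0.2981; check Q = 7030
Then remove 1.0000e-04 M of D.
Step 2:
                    D           E
  init     6.3094e-06      0.9075
  Δ        9.9895e-05 -2.9968e-04
  eq       1.0620e-04      0.9072
  solve Keq expr → x = -9.9895e-05; check Q = 7030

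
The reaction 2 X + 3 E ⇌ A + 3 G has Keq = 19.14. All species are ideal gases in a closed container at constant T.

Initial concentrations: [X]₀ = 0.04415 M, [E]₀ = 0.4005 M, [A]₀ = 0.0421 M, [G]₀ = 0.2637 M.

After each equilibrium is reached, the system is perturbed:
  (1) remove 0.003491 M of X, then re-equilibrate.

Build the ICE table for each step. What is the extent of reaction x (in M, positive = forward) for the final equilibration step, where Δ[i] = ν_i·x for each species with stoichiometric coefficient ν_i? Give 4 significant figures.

Q₀ = 6.165 vs Keq = 19.14 ⇒ Q<K, forward
Step 1:
                   X          E          A          G
  I          0.04415     0.4005     0.0421     0.2637
  C         -0.01229   -0.01844   0.006145    0.01844
  E          0.03186     0.3821    0.04825     0.2821
  solve Keq expr → x = 0.006145; check Q = 19.14
Then remove 0.003491 M of X.
Step 2:
                   X          E          A          G
  I          0.02837     0.3821    0.04825     0.2821
  C         0.002186   0.003279  -0.001093  -0.003279
  E          0.03055     0.3853    0.04715     0.2789
  solve Keq expr → x = -0.001093; check Q = 19.14

x = -0.001093 M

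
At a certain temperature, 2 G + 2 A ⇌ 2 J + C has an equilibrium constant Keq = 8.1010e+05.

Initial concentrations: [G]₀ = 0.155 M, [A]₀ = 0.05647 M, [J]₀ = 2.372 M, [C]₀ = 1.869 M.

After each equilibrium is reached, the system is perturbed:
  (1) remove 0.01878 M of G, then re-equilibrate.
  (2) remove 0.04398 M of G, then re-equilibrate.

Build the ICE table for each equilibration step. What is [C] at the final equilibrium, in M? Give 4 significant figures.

[C]_eq = 1.875 M

Q₀ = 1.3726e+05 vs Keq = 8.1010e+05 ⇒ Q<K, forward
Step 1:
                    G           A           J           C
  init          0.155     0.05647       2.372       1.869
  Δ          -0.02773    -0.02773     0.02773     0.01386
  eq           0.1273     0.02874         2.4       1.883
  solve Keq expr → x = 0.01386; check Q = 8.1010e+05
Then remove 0.01878 M of G.
Step 2:
                    G           A           J           C
  init         0.1085     0.02874         2.4       1.883
  Δ          0.003774    0.003774   -0.003774   -0.001887
  eq           0.1123     0.03252       2.396       1.881
  solve Keq expr → x = -0.001887; check Q = 8.1010e+05
Then remove 0.04398 M of G.
Step 3:
                    G           A           J           C
  init        0.06829     0.03252       2.396       1.881
  Δ           0.01241     0.01241    -0.01241   -0.006206
  eq           0.0807     0.04493       2.384       1.875
  solve Keq expr → x = -0.006206; check Q = 8.1010e+05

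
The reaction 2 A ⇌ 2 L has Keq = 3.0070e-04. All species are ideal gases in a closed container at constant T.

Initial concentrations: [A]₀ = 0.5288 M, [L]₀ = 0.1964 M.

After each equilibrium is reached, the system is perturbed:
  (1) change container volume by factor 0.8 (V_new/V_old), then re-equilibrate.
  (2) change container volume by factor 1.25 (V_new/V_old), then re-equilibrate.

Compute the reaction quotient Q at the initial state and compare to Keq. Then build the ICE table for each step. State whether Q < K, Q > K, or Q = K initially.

Q₀ = 0.1379; Q > K (proceeds reverse)

Q₀ = 0.1379 vs Keq = 3.0070e-04 ⇒ Q>K, reverse
Step 1:
                   A          L
  init        0.5288     0.1964
  Δ            0.184     -0.184
  eq          0.7128    0.01236
  solve Keq expr → x = -0.09202; check Q = 3.0070e-04
Then change container volume by factor 0.8 (V_new/V_old).
Step 2:
                   A          L
  init         0.891    0.01545
  Δ                0          0
  eq           0.891    0.01545
  solve Keq expr → x = 0; check Q = 3.0070e-04
Then change container volume by factor 1.25 (V_new/V_old).
Step 3:
                   A          L
  init        0.7128    0.01236
  Δ                0          0
  eq          0.7128    0.01236
  solve Keq expr → x = 0; check Q = 3.0070e-04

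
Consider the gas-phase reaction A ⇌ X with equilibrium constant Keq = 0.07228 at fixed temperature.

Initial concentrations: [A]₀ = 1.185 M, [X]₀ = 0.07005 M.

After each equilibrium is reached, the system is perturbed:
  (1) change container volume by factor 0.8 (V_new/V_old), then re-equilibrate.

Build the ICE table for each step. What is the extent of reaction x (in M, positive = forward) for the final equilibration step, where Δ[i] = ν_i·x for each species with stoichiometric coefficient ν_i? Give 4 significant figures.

Q₀ = 0.05911 vs Keq = 0.07228 ⇒ Q<K, forward
Step 1:
                  A         X
  init        1.185   0.07005
  Δ        -0.01455   0.01455
  eq           1.17    0.0846
  solve Keq expr → x = 0.01455; check Q = 0.07228
Then change container volume by factor 0.8 (V_new/V_old).
Step 2:
                  A         X
  init        1.463    0.1058
  Δ               0         0
  eq          1.463    0.1058
  solve Keq expr → x = 0; check Q = 0.07228

x = 0 M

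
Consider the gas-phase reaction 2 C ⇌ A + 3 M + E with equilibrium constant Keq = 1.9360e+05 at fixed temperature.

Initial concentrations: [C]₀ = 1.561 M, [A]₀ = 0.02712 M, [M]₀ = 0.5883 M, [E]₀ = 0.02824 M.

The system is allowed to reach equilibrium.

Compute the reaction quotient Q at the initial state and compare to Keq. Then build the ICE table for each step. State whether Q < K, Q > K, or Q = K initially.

Q₀ = 6.3995e-05; Q < K (proceeds forward)

Q₀ = 6.3995e-05 vs Keq = 1.9360e+05 ⇒ Q<K, forward
Step 1:
                   C          A          M          E
  I            1.561    0.02712     0.5883    0.02824
  C           -1.552      0.776      2.328      0.776
  E         0.009095     0.8031      2.916     0.8042
  solve Keq expr → x = 0.776; check Q = 1.9360e+05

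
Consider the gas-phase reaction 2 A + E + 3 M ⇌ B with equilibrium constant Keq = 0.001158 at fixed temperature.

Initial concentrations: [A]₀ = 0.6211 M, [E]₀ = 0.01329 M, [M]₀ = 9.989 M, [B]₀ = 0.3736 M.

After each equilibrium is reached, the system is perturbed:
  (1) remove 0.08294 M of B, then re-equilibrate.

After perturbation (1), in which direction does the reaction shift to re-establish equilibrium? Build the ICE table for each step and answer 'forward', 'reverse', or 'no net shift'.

Q₀ = 0.07311 vs Keq = 0.001158 ⇒ Q>K, reverse
Step 1:
                   A          E          M          B
  init        0.6211    0.01329      9.989     0.3736
  Δ            0.326      0.163      0.489     -0.163
  eq          0.9471     0.1763      10.48     0.2106
  solve Keq expr → x = -0.163; check Q = 0.001158
Then remove 0.08294 M of B.
Step 2:
                   A          E          M          B
  init        0.9471     0.1763      10.48     0.1277
  Δ         -0.05419   -0.02709   -0.08128    0.02709
  eq          0.8929     0.1492       10.4     0.1548
  solve Keq expr → x = 0.02709; check Q = 0.001158

Direction: forward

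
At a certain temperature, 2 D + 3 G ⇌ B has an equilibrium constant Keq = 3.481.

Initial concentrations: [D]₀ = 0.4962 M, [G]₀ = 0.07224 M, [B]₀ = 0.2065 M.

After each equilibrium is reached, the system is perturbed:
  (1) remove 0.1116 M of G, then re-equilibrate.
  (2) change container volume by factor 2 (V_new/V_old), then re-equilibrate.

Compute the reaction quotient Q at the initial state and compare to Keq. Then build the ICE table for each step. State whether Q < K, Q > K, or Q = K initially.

Q₀ = 2225; Q > K (proceeds reverse)

Q₀ = 2225 vs Keq = 3.481 ⇒ Q>K, reverse
Step 1:
                   D          G          B
  I           0.4962    0.07224     0.2065
  C           0.2104     0.3155    -0.1052
  E           0.7066     0.3878     0.1013
  solve Keq expr → x = -0.1052; check Q = 3.481
Then remove 0.1116 M of G.
Step 2:
                   D          G          B
  I           0.7066     0.2762     0.1013
  C          0.04444    0.06666   -0.02222
  E            0.751     0.3428     0.0791
  solve Keq expr → x = -0.02222; check Q = 3.481
Then change container volume by factor 2 (V_new/V_old).
Step 3:
                   D          G          B
  I           0.3755     0.1714    0.03955
  C          0.05701    0.08552   -0.02851
  E           0.4325     0.2569    0.01105
  solve Keq expr → x = -0.02851; check Q = 3.481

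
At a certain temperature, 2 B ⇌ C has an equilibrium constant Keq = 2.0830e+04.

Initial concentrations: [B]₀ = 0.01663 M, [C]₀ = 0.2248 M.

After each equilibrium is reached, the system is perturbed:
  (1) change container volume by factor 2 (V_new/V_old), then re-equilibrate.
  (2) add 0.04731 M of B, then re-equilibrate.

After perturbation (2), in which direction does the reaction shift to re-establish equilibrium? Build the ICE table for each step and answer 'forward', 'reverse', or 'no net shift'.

Direction: forward

Q₀ = 812.9 vs Keq = 2.0830e+04 ⇒ Q<K, forward
Step 1:
                    B           C
  Initial     0.01663      0.2248
  Change      -0.0133    0.006648
  Equil      0.003333      0.2314
  solve Keq expr → x = 0.006648; check Q = 2.0830e+04
Then change container volume by factor 2 (V_new/V_old).
Step 2:
                    B           C
  Initial    0.001667      0.1157
  Change   6.8686e-04 -3.4343e-04
  Equil      0.002354      0.1154
  solve Keq expr → x = -3.4343e-04; check Q = 2.0830e+04
Then add 0.04731 M of B.
Step 3:
                    B           C
  Initial     0.04966      0.1154
  Change     -0.04708     0.02354
  Equil      0.002582      0.1389
  solve Keq expr → x = 0.02354; check Q = 2.0830e+04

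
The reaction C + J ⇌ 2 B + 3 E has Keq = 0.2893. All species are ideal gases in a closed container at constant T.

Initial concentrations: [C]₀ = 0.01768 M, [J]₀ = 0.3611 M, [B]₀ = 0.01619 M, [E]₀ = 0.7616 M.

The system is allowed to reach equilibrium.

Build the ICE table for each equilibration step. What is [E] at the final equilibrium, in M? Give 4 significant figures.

[E]_eq = 0.7937 M

Q₀ = 0.01814 vs Keq = 0.2893 ⇒ Q<K, forward
Step 1:
                    C           J           B           E
  Initial     0.01768      0.3611     0.01619      0.7616
  Change     -0.01071    -0.01071     0.02141     0.03212
  Equil      0.006974      0.3504      0.0376      0.7937
  solve Keq expr → x = 0.01071; check Q = 0.2893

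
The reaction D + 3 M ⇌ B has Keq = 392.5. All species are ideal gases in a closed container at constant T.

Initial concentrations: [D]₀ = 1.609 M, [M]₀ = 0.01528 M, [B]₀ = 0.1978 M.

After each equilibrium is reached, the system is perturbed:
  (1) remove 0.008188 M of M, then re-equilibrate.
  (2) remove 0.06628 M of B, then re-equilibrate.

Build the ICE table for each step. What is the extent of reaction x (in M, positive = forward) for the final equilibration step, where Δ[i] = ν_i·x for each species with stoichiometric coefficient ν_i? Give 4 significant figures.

Q₀ = 3.4459e+04 vs Keq = 392.5 ⇒ Q>K, reverse
Step 1:
                   D          M          B
  init         1.609    0.01528     0.1978
  Δ          0.01681    0.05042   -0.01681
  eq           1.626     0.0657      0.181
  solve Keq expr → x = -0.01681; check Q = 392.5
Then remove 0.008188 M of M.
Step 2:
                   D          M          B
  init         1.626    0.05751      0.181
  Δ         0.002612   0.007835  -0.002612
  eq           1.628    0.06535     0.1784
  solve Keq expr → x = -0.002612; check Q = 392.5
Then remove 0.06628 M of B.
Step 3:
                   D          M          B
  init         1.628    0.06535     0.1121
  Δ        -0.002951  -0.008853   0.002951
  eq           1.625     0.0565     0.1151
  solve Keq expr → x = 0.002951; check Q = 392.5

x = 0.002951 M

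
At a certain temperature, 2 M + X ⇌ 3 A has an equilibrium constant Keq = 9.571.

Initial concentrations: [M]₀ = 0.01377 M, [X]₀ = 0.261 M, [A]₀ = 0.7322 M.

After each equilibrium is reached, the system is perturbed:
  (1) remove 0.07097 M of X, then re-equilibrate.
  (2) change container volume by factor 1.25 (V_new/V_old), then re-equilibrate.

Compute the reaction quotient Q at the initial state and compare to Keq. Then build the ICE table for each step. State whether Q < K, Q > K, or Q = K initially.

Q₀ = 7932 vs Keq = 9.571 ⇒ Q>K, reverse
Step 1:
                  M         X         A
  Initial   0.01377     0.261    0.7322
  Change     0.1687   0.08434    -0.253
  Equil      0.1825    0.3453    0.4792
  solve Keq expr → x = -0.08434; check Q = 9.571
Then remove 0.07097 M of X.
Step 2:
                  M         X         A
  Initial    0.1825    0.2744    0.4792
  Change    0.01045  0.005225  -0.01568
  Equil      0.1929    0.2796    0.4635
  solve Keq expr → x = -0.005225; check Q = 9.571
Then change container volume by factor 1.25 (V_new/V_old).
Step 3:
                  M         X         A
  Initial    0.1543    0.2237    0.3708
  Change          0         0         0
  Equil      0.1543    0.2237    0.3708
  solve Keq expr → x = 0; check Q = 9.571

Q₀ = 7932; Q > K (proceeds reverse)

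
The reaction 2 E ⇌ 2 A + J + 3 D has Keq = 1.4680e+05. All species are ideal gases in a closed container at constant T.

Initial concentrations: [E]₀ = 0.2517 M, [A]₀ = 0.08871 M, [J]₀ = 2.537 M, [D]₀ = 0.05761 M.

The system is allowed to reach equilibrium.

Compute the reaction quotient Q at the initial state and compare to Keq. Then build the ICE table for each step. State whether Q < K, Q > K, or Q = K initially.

Q₀ = 6.0255e-05 vs Keq = 1.4680e+05 ⇒ Q<K, forward
Step 1:
                   E          A          J          D
  init        0.2517    0.08871      2.537    0.05761
  Δ          -0.2513     0.2513     0.1256     0.3769
  eq      4.1477e-04       0.34      2.663     0.4345
  solve Keq expr → x = 0.1256; check Q = 1.4680e+05

Q₀ = 6.0255e-05; Q < K (proceeds forward)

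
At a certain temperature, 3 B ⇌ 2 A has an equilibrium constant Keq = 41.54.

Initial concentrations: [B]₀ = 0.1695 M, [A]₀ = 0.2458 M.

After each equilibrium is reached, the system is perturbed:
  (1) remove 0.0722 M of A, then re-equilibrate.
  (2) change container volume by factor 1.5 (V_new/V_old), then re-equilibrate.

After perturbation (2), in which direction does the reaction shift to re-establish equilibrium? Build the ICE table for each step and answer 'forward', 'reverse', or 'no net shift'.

Q₀ = 12.41 vs Keq = 41.54 ⇒ Q<K, forward
Step 1:
                  B         A
  init       0.1695    0.2458
  Δ         -0.0468    0.0312
  eq         0.1227     0.277
  solve Keq expr → x = 0.0156; check Q = 41.54
Then remove 0.0722 M of A.
Step 2:
                  B         A
  init       0.1227    0.2048
  Δ        -0.01841   0.01227
  eq         0.1043    0.2171
  solve Keq expr → x = 0.006135; check Q = 41.54
Then change container volume by factor 1.5 (V_new/V_old).
Step 3:
                  B         A
  init      0.06953    0.1447
  Δ        0.008075 -0.005384
  eq         0.0776    0.1393
  solve Keq expr → x = -0.002692; check Q = 41.54

Direction: reverse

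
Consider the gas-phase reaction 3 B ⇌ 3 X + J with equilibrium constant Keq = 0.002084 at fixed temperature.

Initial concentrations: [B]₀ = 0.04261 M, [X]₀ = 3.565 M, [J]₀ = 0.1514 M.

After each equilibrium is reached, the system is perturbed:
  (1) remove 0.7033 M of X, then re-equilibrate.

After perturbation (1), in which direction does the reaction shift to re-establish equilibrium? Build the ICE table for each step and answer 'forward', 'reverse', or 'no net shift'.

Direction: forward

Q₀ = 8.8669e+04 vs Keq = 0.002084 ⇒ Q>K, reverse
Step 1:
                    B           X           J
  init        0.04261       3.565      0.1514
  Δ            0.4542     -0.4542     -0.1514
  eq           0.4968       3.111  8.4874e-06
  solve Keq expr → x = -0.1514; check Q = 0.002084
Then remove 0.7033 M of X.
Step 2:
                    B           X           J
  init         0.4968       2.408  8.4874e-06
  Δ       -2.9456e-05  2.9456e-05  9.8187e-06
  eq           0.4968       2.408  1.8306e-05
  solve Keq expr → x = 9.8187e-06; check Q = 0.002084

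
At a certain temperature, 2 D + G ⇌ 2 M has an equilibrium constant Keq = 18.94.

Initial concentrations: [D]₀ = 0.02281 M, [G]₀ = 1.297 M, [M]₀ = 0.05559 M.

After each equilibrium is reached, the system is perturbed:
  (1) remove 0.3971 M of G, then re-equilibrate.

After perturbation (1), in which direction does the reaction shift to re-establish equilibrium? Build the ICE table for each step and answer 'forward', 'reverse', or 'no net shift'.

Direction: reverse

Q₀ = 4.579 vs Keq = 18.94 ⇒ Q<K, forward
Step 1:
                    D           G           M
  Initial     0.02281       1.297     0.05559
  Change    -0.009627   -0.004814    0.009627
  Equil       0.01318       1.292     0.06522
  solve Keq expr → x = 0.004814; check Q = 18.94
Then remove 0.3971 M of G.
Step 2:
                    D           G           M
  Initial     0.01318      0.8951     0.06522
  Change      0.00213    0.001065    -0.00213
  Equil       0.01531      0.8962     0.06309
  solve Keq expr → x = -0.001065; check Q = 18.94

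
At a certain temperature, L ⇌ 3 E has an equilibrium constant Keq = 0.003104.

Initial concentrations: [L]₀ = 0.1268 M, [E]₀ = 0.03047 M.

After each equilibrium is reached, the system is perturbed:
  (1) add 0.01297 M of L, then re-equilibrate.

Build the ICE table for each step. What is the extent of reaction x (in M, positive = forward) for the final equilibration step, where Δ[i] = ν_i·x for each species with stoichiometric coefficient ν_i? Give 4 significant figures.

Q₀ = 2.2310e-04 vs Keq = 0.003104 ⇒ Q<K, forward
Step 1:
                  L         E
  Initial    0.1268   0.03047
  Change   -0.01338   0.04014
  Equil      0.1134   0.07061
  solve Keq expr → x = 0.01338; check Q = 0.003104
Then add 0.01297 M of L.
Step 2:
                  L         E
  Initial    0.1264   0.07061
  Change  -8.1259e-04  0.002438
  Equil      0.1256   0.07305
  solve Keq expr → x = 8.1259e-04; check Q = 0.003104

x = 8.1259e-04 M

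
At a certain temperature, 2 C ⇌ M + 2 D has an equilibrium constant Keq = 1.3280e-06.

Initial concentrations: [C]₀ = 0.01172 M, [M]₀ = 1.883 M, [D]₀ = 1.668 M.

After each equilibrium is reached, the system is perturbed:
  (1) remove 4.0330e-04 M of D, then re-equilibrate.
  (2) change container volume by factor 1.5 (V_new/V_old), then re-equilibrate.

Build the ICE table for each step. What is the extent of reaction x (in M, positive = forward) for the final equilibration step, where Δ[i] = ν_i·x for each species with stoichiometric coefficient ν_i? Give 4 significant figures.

Q₀ = 3.8141e+04 vs Keq = 1.3280e-06 ⇒ Q>K, reverse
Step 1:
                    C           M           D
  I           0.01172       1.883       1.668
  C             1.666     -0.8331      -1.666
  E             1.678        1.05    0.001887
  solve Keq expr → x = -0.8331; check Q = 1.3280e-06
Then remove 4.0330e-04 M of D.
Step 2:
                    C           M           D
  I             1.678        1.05    0.001484
  C       -4.0267e-04  2.0133e-04  4.0267e-04
  E             1.677        1.05    0.001886
  solve Keq expr → x = 2.0133e-04; check Q = 1.3280e-06
Then change container volume by factor 1.5 (V_new/V_old).
Step 3:
                    C           M           D
  I             1.118      0.7001    0.001258
  C       -2.8209e-04  1.4104e-04  2.8209e-04
  E             1.118      0.7002     0.00154
  solve Keq expr → x = 1.4104e-04; check Q = 1.3280e-06

x = 1.4104e-04 M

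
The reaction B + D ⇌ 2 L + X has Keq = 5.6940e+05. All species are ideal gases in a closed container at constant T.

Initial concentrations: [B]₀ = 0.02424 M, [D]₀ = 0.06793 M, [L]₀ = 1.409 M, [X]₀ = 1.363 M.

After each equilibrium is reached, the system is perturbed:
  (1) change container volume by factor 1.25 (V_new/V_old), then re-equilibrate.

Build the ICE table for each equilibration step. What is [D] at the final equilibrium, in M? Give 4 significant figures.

[D]_eq = 0.03503 M

Q₀ = 1643 vs Keq = 5.6940e+05 ⇒ Q<K, forward
Step 1:
                   B          D          L          X
  Initial    0.02424    0.06793      1.409      1.363
  Change    -0.02412   -0.02412    0.04824    0.02412
  Equil   1.1809e-04    0.04381      1.457      1.387
  solve Keq expr → x = 0.02412; check Q = 5.6940e+05
Then change container volume by factor 1.25 (V_new/V_old).
Step 2:
                   B          D          L          X
  Initial 9.4471e-05    0.03505      1.166       1.11
  Change  -1.8847e-05 -1.8847e-05 3.7695e-05 1.8847e-05
  Equil   7.5623e-05    0.03503      1.166       1.11
  solve Keq expr → x = 1.8847e-05; check Q = 5.6940e+05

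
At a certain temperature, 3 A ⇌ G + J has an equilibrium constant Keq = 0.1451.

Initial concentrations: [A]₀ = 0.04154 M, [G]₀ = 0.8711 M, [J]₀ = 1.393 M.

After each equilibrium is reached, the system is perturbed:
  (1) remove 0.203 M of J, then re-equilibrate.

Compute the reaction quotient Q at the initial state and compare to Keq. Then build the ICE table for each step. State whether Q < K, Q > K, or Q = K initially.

Q₀ = 1.6929e+04 vs Keq = 0.1451 ⇒ Q>K, reverse
Step 1:
                    A           G           J
  init        0.04154      0.8711       1.393
  Δ             1.355     -0.4516     -0.4516
  eq            1.396      0.4195      0.9414
  solve Keq expr → x = -0.4516; check Q = 0.1451
Then remove 0.203 M of J.
Step 2:
                    A           G           J
  init          1.396      0.4195      0.7384
  Δ          -0.07097     0.02366     0.02366
  eq            1.325      0.4432      0.7621
  solve Keq expr → x = 0.02366; check Q = 0.1451

Q₀ = 1.6929e+04; Q > K (proceeds reverse)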